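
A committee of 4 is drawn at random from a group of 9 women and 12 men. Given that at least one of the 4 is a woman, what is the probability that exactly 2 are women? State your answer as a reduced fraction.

132/305

Work in counts. Selections with at least one woman: C(21,4) − C(12,4) = 5985 − 495 = 5490.
Of those, selections where exactly 2 are women: C(9,2)·C(12,2) = 36·66 = 2376.
Conditional probability = 2376/5490 = 132/305.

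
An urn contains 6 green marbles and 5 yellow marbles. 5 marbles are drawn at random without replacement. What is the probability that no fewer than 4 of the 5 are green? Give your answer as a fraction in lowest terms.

There are C(11,5) = 462 ways to choose the 5.
Favorable selections (no fewer than 4 green): C(6,4)·C(5,1) + C(6,5)·C(5,0) = 75 + 6 = 81.
Probability = 81/462 = 27/154.

27/154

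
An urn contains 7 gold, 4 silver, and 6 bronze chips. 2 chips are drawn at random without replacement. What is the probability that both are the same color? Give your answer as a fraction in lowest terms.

21/68

There are C(17,2) = 136 ways to draw 2 chips.
All same color: C(7,2) + C(4,2) + C(6,2) = 21 + 6 + 15 = 42.
Probability = 42/136 = 21/68.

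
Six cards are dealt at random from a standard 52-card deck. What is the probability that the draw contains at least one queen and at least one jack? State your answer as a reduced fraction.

There are C(52,6) = 20358520 possible draws.
By inclusion-exclusion on the complements, draws missing all queens or all jacks: C(48,6) + C(48,6) − C(44,6) = 12271512 + 12271512 − 7059052 = 17483972.
So draws with at least one of each: 20358520 − 17483972 = 2874548, probability 2874548/20358520 = 718637/5089630.

718637/5089630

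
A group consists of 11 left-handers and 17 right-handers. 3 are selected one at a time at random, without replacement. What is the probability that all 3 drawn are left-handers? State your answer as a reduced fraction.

Multiply the conditional probabilities at each draw: 11/28 · 10/27 · 9/26 = 990/19656 = 55/1092.

55/1092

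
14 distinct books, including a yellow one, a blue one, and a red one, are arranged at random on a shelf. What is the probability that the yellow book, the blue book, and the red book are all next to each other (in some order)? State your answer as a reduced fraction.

3/91

There are 14! = 87178291200 arrangements.
Treat the three as one block: 12! placements × 3! orders within the block = 479001600·6 = 2874009600.
Probability = 2874009600/87178291200 = 3/91.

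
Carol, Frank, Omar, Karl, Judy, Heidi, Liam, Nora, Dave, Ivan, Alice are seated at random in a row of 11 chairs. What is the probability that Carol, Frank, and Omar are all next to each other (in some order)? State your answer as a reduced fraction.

3/55

There are 11! = 39916800 arrangements.
Treat the three as one block: 9! placements × 3! orders within the block = 362880·6 = 2177280.
Probability = 2177280/39916800 = 3/55.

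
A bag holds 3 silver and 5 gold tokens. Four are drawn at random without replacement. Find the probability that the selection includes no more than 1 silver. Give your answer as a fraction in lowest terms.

Total selections: C(8,4) = 70.
Favorable selections (no more than 1 silver): C(3,0)·C(5,4) + C(3,1)·C(5,3) = 5 + 30 = 35.
Probability = 35/70 = 1/2.

1/2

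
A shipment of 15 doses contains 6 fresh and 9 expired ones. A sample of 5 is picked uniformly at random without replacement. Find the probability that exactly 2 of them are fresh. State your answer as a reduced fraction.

The sample space is all 5-subsets of the 15: C(15,5) = 3003.
Selections with exactly 2 fresh: choose 2 of the 6 fresh and 3 of the 9 expired, C(6,2)·C(9,3) = 15·84 = 1260.
Probability = 1260/3003 = 60/143.

60/143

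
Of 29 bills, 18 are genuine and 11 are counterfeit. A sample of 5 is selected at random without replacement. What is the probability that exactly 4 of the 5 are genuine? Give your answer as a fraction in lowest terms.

There are C(29,5) = 118755 ways to choose 5 from 29.
Selections with exactly 4 genuine: choose 4 of the 18 genuine and 1 of the 11 counterfeit, C(18,4)·C(11,1) = 3060·11 = 33660.
Probability = 33660/118755 = 748/2639.

748/2639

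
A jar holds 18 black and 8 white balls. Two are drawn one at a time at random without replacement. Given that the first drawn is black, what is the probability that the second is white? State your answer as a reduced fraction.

After removing one black, 25 remain: 17 black and 8 white.
So the probability the next is white is 8/25.

8/25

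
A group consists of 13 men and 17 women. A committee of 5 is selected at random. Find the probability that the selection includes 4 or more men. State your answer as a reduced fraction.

517/5481

Total selections: C(30,5) = 142506.
Favorable selections (4 or more men): C(13,4)·C(17,1) + C(13,5)·C(17,0) = 12155 + 1287 = 13442.
Probability = 13442/142506 = 517/5481.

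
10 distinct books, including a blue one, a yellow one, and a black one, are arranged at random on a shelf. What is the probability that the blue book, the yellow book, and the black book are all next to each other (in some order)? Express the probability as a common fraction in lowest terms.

1/15

There are 10! = 3628800 arrangements.
Treat the three as one block: 8! placements × 3! orders within the block = 40320·6 = 241920.
Probability = 241920/3628800 = 1/15.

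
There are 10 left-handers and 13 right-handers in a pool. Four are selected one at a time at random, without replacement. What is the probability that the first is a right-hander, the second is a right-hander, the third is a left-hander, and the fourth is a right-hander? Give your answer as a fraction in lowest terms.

Multiply the conditional probabilities at each draw: 13/23 · 12/22 · 10/21 · 11/20 = 17160/212520 = 13/161.

13/161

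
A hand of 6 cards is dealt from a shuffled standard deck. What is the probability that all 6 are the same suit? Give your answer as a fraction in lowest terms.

There are C(52,6) = 20358520 possible 6-card hands.
Hands of one suit: 4 suits × C(13,6) = 4·1716 = 6864.
Probability = 6864/20358520 = 66/195755.

66/195755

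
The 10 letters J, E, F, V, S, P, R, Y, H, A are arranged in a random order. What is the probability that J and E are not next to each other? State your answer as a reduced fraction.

4/5

There are 10! = 3628800 arrangements.
Arrangements with J and E adjacent: 2·9! = 725760.
So not adjacent: 3628800 − 725760 = 2903040, probability 2903040/3628800 = 4/5.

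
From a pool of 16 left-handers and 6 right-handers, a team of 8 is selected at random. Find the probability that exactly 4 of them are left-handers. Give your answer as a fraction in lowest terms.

Total number of selections: C(22,8) = 319770.
Selections with exactly 4 left-handers: choose 4 of the 16 left-handers and 4 of the 6 right-handers, C(16,4)·C(6,4) = 1820·15 = 27300.
Probability = 27300/319770 = 910/10659.

910/10659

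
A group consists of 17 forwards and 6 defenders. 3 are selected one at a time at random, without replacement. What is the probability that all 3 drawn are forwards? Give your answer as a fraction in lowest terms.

680/1771

Multiply the conditional probabilities at each draw: 17/23 · 16/22 · 15/21 = 4080/10626 = 680/1771.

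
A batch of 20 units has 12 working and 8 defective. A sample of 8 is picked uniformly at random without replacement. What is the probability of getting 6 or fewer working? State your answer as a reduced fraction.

Total selections: C(20,8) = 125970.
Favorable selections (6 or fewer working): C(12,0)·C(8,8) + C(12,1)·C(8,7) + C(12,2)·C(8,6) + C(12,3)·C(8,5) + C(12,4)·C(8,4) + C(12,5)·C(8,3) + C(12,6)·C(8,2) = 1 + 96 + 1848 + 12320 + 34650 + 44352 + 25872 = 119139.
Probability = 119139/125970 = 39713/41990.

39713/41990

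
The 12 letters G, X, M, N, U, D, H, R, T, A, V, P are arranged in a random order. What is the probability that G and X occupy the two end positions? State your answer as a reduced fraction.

There are 12! = 479001600 arrangements.
Place G and X at the ends in 2 ways, arrange the remaining 10 in 10! = 3628800 ways: 2·3628800 = 7257600.
Probability = 7257600/479001600 = 1/66.

1/66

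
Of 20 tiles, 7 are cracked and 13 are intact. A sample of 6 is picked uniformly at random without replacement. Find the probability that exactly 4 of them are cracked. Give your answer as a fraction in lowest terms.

91/1292

There are C(20,6) = 38760 ways to choose 6 from 20.
Selections with exactly 4 cracked: choose 4 of the 7 cracked and 2 of the 13 intact, C(7,4)·C(13,2) = 35·78 = 2730.
Probability = 2730/38760 = 91/1292.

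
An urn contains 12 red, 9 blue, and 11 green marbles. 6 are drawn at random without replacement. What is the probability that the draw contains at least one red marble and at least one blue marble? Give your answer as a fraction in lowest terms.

255649/302064

There are C(32,6) = 906192 possible draws.
By inclusion-exclusion on the complements, draws missing all red or all blue: C(20,6) + C(23,6) − C(11,6) = 38760 + 100947 − 462 = 139245.
So draws with at least one of each: 906192 − 139245 = 766947, probability 766947/906192 = 255649/302064.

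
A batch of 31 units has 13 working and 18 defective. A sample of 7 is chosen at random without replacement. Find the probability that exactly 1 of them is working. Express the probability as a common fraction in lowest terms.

There are C(31,7) = 2629575 ways to choose 7 from 31.
Selections with exactly 1 working: choose 1 of the 13 working and 6 of the 18 defective, C(13,1)·C(18,6) = 13·18564 = 241332.
Probability = 241332/2629575 = 6188/67425.

6188/67425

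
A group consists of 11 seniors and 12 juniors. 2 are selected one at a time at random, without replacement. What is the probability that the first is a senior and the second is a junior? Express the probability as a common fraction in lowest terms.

6/23

Multiply the conditional probabilities at each draw: 11/23 · 12/22 = 132/506 = 6/23.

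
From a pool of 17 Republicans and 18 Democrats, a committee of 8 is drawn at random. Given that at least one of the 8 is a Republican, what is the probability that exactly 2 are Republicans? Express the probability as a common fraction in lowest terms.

Work in counts. Selections with at least one Republican: C(35,8) − C(18,8) = 23535820 − 43758 = 23492062.
Of those, selections where exactly 2 are Republicans: C(17,2)·C(18,6) = 136·18564 = 2524704.
Conditional probability = 2524704/23492062 = 74256/690943.

74256/690943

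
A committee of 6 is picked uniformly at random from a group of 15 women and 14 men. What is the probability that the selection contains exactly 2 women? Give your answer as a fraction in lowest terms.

Total number of selections: C(29,6) = 475020.
Selections with exactly 2 women: choose 2 of the 15 women and 4 of the 14 men, C(15,2)·C(14,4) = 105·1001 = 105105.
Probability = 105105/475020 = 77/348.

77/348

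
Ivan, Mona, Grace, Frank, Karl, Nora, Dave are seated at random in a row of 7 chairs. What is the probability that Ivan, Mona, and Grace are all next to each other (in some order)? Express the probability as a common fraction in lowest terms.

There are 7! = 5040 arrangements.
Treat the three as one block: 5! placements × 3! orders within the block = 120·6 = 720.
Probability = 720/5040 = 1/7.

1/7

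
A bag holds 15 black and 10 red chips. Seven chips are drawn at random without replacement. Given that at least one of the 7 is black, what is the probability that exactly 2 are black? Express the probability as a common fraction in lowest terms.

Work in counts. Selections with at least one black: C(25,7) − C(10,7) = 480700 − 120 = 480580.
Of those, selections where exactly 2 are black: C(15,2)·C(10,5) = 105·252 = 26460.
Conditional probability = 26460/480580 = 1323/24029.

1323/24029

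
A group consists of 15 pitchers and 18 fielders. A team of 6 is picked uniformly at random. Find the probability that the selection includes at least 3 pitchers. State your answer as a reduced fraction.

There are C(33,6) = 1107568 ways to choose the 6.
Count the complement (fewer than 3 pitchers): C(15,0)·C(18,6) + C(15,1)·C(18,5) + C(15,2)·C(18,4) = 18564 + 128520 + 321300 = 468384.
Probability = 1 − 468384/1107568 = 639184/1107568 = 5707/9889.

5707/9889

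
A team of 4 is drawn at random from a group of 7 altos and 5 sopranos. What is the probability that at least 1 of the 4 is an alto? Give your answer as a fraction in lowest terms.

There are C(12,4) = 495 ways to choose the 4.
The complement is all 4 are sopranos: C(5,4) = 5.
Probability = 1 − 5/495 = 490/495 = 98/99.

98/99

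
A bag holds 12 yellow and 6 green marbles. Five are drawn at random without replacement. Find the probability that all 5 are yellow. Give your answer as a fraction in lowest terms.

There are C(18,5) = 8568 possible selections.
Selections with all yellow: C(12,5) = 792.
Probability = 792/8568 = 11/119.

11/119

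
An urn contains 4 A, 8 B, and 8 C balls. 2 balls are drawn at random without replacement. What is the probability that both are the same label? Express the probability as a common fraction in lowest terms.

31/95

There are C(20,2) = 190 ways to draw 2 balls.
All same label: C(4,2) + C(8,2) + C(8,2) = 6 + 28 + 28 = 62.
Probability = 62/190 = 31/95.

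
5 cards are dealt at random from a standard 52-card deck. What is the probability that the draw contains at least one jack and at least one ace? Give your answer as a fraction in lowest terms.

6509/64974

There are C(52,5) = 2598960 possible draws.
By inclusion-exclusion on the complements, draws missing all jacks or all aces: C(48,5) + C(48,5) − C(44,5) = 1712304 + 1712304 − 1086008 = 2338600.
So draws with at least one of each: 2598960 − 2338600 = 260360, probability 260360/2598960 = 6509/64974.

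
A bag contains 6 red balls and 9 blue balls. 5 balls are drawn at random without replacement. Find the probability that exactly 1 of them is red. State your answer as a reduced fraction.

There are C(15,5) = 3003 ways to choose 5 from 15.
Selections with exactly 1 red: choose 1 of the 6 red and 4 of the 9 blue, C(6,1)·C(9,4) = 6·126 = 756.
Probability = 756/3003 = 36/143.

36/143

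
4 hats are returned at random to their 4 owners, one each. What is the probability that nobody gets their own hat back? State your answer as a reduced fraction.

3/8

There are 4! = 24 assignments.
By inclusion-exclusion, assignments with no fixed points: C(4,0)·4! − C(4,1)·3! + C(4,2)·2! − C(4,3)·1! + C(4,4)·0! = 9.
Probability = 9/24 = 3/8.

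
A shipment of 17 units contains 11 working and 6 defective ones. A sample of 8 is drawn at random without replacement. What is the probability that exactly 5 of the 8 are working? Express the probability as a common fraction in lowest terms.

Total number of selections: C(17,8) = 24310.
Selections with exactly 5 working: choose 5 of the 11 working and 3 of the 6 defective, C(11,5)·C(6,3) = 462·20 = 9240.
Probability = 9240/24310 = 84/221.

84/221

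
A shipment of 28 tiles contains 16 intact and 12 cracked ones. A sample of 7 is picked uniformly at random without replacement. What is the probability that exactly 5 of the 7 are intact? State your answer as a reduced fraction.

Total number of selections: C(28,7) = 1184040.
Selections with exactly 5 intact: choose 5 of the 16 intact and 2 of the 12 cracked, C(16,5)·C(12,2) = 4368·66 = 288288.
Probability = 288288/1184040 = 28/115.

28/115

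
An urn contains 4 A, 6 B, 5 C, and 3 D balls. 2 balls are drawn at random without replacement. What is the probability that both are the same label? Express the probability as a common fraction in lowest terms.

2/9

There are C(18,2) = 153 ways to draw 2 balls.
All same label: C(4,2) + C(6,2) + C(5,2) + C(3,2) = 6 + 15 + 10 + 3 = 34.
Probability = 34/153 = 2/9.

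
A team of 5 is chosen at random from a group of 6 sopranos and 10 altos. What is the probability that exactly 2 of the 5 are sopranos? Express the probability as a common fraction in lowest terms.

The sample space is all 5-subsets of the 16: C(16,5) = 4368.
Selections with exactly 2 sopranos: choose 2 of the 6 sopranos and 3 of the 10 altos, C(6,2)·C(10,3) = 15·120 = 1800.
Probability = 1800/4368 = 75/182.

75/182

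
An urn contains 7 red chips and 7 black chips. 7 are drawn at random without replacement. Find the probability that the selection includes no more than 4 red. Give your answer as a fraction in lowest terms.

Total selections: C(14,7) = 3432.
Count the complement (more than 4 red): C(7,5)·C(7,2) + C(7,6)·C(7,1) + C(7,7)·C(7,0) = 441 + 49 + 1 = 491.
Probability = 1 − 491/3432 = 2941/3432.

2941/3432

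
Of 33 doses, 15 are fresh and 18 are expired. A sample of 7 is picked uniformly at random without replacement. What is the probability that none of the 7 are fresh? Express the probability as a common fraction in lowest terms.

There are C(33,7) = 4272048 possible selections.
Selections with no fresh (all expired): C(18,7) = 31824.
Probability = 31824/4272048 = 221/29667.

221/29667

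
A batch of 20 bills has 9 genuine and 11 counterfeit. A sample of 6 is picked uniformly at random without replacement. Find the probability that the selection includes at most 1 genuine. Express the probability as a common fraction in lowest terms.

Total selections: C(20,6) = 38760.
Favorable selections (at most 1 genuine): C(9,0)·C(11,6) + C(9,1)·C(11,5) = 462 + 4158 = 4620.
Probability = 4620/38760 = 77/646.

77/646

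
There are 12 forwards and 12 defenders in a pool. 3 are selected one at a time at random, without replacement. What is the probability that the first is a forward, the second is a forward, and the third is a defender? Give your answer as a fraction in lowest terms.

3/23

Multiply the conditional probabilities at each draw: 12/24 · 11/23 · 12/22 = 1584/12144 = 3/23.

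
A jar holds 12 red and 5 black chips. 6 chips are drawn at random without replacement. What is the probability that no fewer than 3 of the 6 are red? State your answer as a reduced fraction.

6017/6188

There are C(17,6) = 12376 ways to choose the 6.
Count the complement (fewer than 3 red): C(12,1)·C(5,5) + C(12,2)·C(5,4) = 12 + 330 = 342.
Probability = 1 − 342/12376 = 12034/12376 = 6017/6188.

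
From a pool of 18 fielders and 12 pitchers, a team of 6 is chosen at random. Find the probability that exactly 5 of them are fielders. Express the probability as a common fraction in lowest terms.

Total number of selections: C(30,6) = 593775.
Selections with exactly 5 fielders: choose 5 of the 18 fielders and 1 of the 12 pitchers, C(18,5)·C(12,1) = 8568·12 = 102816.
Probability = 102816/593775 = 1632/9425.

1632/9425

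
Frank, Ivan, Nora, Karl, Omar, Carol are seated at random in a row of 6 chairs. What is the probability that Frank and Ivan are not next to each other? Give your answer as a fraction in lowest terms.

2/3

There are 6! = 720 arrangements.
Arrangements with Frank and Ivan adjacent: 2·5! = 240.
So not adjacent: 720 − 240 = 480, probability 480/720 = 2/3.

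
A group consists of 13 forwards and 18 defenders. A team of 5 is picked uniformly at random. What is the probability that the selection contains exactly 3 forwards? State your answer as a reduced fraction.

There are C(31,5) = 169911 ways to choose 5 from 31.
Selections with exactly 3 forwards: choose 3 of the 13 forwards and 2 of the 18 defenders, C(13,3)·C(18,2) = 286·153 = 43758.
Probability = 43758/169911 = 4862/18879.

4862/18879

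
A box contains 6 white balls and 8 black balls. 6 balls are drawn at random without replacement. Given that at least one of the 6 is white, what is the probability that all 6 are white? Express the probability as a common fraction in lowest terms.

1/2975

Work in counts. Selections with at least one white: C(14,6) − C(8,6) = 3003 − 28 = 2975.
Of those, selections where all 6 are white: C(6,6) = 1.
Conditional probability = 1/2975.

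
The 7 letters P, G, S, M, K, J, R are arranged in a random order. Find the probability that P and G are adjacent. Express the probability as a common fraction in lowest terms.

There are 7! = 5040 arrangements.
Treat P and G as a block: 6! arrangements of the blocks × 2 orders within the block = 2·720 = 1440.
Probability = 1440/5040 = 2/7.

2/7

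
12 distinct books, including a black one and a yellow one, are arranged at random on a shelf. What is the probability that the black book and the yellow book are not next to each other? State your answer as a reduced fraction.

5/6

There are 12! = 479001600 arrangements.
Arrangements with the black book and the yellow book adjacent: 2·11! = 79833600.
So not adjacent: 479001600 − 79833600 = 399168000, probability 399168000/479001600 = 5/6.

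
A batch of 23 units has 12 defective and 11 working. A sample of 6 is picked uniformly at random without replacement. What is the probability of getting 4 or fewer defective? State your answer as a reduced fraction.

Total selections: C(23,6) = 100947.
Favorable selections (4 or fewer defective): C(12,0)·C(11,6) + C(12,1)·C(11,5) + C(12,2)·C(11,4) + C(12,3)·C(11,3) + C(12,4)·C(11,2) = 462 + 5544 + 21780 + 36300 + 27225 = 91311.
Probability = 91311/100947 = 2767/3059.

2767/3059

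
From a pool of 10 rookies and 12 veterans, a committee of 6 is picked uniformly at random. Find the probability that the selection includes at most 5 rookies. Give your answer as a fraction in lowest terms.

There are C(22,6) = 74613 ways to choose the 6.
The complement is exactly 6 rookies: C(10,6)·C(12,0) = 210.
Probability = 1 − 210/74613 = 74403/74613 = 3543/3553.

3543/3553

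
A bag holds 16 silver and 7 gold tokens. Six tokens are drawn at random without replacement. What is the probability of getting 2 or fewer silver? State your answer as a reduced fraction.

Total selections: C(23,6) = 100947.
Favorable selections (2 or fewer silver): C(16,0)·C(7,6) + C(16,1)·C(7,5) + C(16,2)·C(7,4) = 7 + 336 + 4200 = 4543.
Probability = 4543/100947 = 59/1311.

59/1311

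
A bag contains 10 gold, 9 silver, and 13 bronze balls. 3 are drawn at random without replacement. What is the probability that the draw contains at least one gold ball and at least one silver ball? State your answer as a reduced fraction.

There are C(32,3) = 4960 possible draws.
By inclusion-exclusion on the complements, draws missing all gold or all silver: C(22,3) + C(23,3) − C(13,3) = 1540 + 1771 − 286 = 3025.
So draws with at least one of each: 4960 − 3025 = 1935, probability 1935/4960 = 387/992.

387/992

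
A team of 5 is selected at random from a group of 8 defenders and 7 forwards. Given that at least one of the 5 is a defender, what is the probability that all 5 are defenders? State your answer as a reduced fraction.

Work in counts. Selections with at least one defender: C(15,5) − C(7,5) = 3003 − 21 = 2982.
Of those, selections where all 5 are defenders: C(8,5) = 56.
Conditional probability = 56/2982 = 4/213.

4/213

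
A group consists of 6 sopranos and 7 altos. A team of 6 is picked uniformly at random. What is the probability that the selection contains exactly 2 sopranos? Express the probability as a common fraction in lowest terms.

The sample space is all 6-subsets of the 13: C(13,6) = 1716.
Selections with exactly 2 sopranos: choose 2 of the 6 sopranos and 4 of the 7 altos, C(6,2)·C(7,4) = 15·35 = 525.
Probability = 525/1716 = 175/572.

175/572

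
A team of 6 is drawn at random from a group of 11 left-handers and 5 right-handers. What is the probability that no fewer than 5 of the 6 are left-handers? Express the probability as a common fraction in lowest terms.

9/26

There are C(16,6) = 8008 ways to choose the 6.
Favorable selections (no fewer than 5 left-handers): C(11,5)·C(5,1) + C(11,6)·C(5,0) = 2310 + 462 = 2772.
Probability = 2772/8008 = 9/26.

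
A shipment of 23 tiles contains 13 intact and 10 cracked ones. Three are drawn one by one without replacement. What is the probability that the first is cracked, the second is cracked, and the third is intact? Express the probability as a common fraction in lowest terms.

195/1771

Multiply the conditional probabilities at each draw: 10/23 · 9/22 · 13/21 = 1170/10626 = 195/1771.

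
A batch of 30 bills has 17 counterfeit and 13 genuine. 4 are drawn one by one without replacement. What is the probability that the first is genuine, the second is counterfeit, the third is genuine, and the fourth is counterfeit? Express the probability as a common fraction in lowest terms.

Multiply the conditional probabilities at each draw: 13/30 · 17/29 · 12/28 · 16/27 = 42432/657720 = 1768/27405.

1768/27405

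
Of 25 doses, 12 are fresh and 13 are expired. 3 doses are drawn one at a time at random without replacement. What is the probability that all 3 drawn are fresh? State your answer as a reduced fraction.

11/115

Multiply the conditional probabilities at each draw: 12/25 · 11/24 · 10/23 = 1320/13800 = 11/115.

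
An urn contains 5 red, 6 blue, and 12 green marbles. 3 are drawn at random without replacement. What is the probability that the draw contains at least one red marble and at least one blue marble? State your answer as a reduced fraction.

45/161

There are C(23,3) = 1771 possible draws.
By inclusion-exclusion on the complements, draws missing all red or all blue: C(18,3) + C(17,3) − C(12,3) = 816 + 680 − 220 = 1276.
So draws with at least one of each: 1771 − 1276 = 495, probability 495/1771 = 45/161.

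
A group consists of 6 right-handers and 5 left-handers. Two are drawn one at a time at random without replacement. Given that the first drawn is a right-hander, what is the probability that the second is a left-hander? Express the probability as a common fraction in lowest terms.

After removing one right-hander, 10 remain: 5 right-handers and 5 left-handers.
So the probability the next is a left-hander is 5/10 = 1/2.

1/2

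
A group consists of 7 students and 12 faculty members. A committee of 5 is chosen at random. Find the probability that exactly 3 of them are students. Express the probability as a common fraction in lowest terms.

Total number of selections: C(19,5) = 11628.
Selections with exactly 3 students: choose 3 of the 7 students and 2 of the 12 faculty members, C(7,3)·C(12,2) = 35·66 = 2310.
Probability = 2310/11628 = 385/1938.

385/1938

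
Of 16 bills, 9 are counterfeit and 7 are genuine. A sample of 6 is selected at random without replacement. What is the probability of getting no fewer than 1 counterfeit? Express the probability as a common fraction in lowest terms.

1143/1144

Total selections: C(16,6) = 8008.
The complement is all 6 are genuine: C(7,6) = 7.
Probability = 1 − 7/8008 = 8001/8008 = 1143/1144.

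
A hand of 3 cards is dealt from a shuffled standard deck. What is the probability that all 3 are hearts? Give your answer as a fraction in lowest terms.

There are C(52,3) = 22100 possible 3-card hands.
Hands that are all hearts: C(13,3) = 286.
Probability = 286/22100 = 11/850.

11/850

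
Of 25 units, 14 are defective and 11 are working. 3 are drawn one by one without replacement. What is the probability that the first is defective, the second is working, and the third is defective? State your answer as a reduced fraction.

1001/6900

Multiply the conditional probabilities at each draw: 14/25 · 11/24 · 13/23 = 2002/13800 = 1001/6900.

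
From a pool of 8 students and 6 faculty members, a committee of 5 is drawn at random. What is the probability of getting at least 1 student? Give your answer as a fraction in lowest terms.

There are C(14,5) = 2002 ways to choose the 5.
The complement is all 5 are faculty members: C(6,5) = 6.
Probability = 1 − 6/2002 = 1996/2002 = 998/1001.

998/1001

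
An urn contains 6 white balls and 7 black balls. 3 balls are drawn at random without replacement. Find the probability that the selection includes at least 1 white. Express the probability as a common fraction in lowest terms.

Total selections: C(13,3) = 286.
Favorable selections (at least 1 white): C(6,1)·C(7,2) + C(6,2)·C(7,1) + C(6,3)·C(7,0) = 126 + 105 + 20 = 251.
Probability = 251/286.

251/286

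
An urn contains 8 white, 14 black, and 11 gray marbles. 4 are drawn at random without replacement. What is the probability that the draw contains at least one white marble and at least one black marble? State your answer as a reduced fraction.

There are C(33,4) = 40920 possible draws.
By inclusion-exclusion on the complements, draws missing all white or all black: C(25,4) + C(19,4) − C(11,4) = 12650 + 3876 − 330 = 16196.
So draws with at least one of each: 40920 − 16196 = 24724, probability 24724/40920 = 6181/10230.

6181/10230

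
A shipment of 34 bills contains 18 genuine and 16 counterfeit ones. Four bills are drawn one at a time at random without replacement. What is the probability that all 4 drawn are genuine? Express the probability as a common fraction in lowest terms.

Multiply the conditional probabilities at each draw: 18/34 · 17/33 · 16/32 · 15/31 = 73440/1113024 = 45/682.

45/682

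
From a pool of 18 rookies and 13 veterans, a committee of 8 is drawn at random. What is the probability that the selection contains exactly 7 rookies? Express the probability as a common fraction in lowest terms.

There are C(31,8) = 7888725 ways to choose 8 from 31.
Selections with exactly 7 rookies: choose 7 of the 18 rookies and 1 of the 13 veterans, C(18,7)·C(13,1) = 31824·13 = 413712.
Probability = 413712/7888725 = 3536/67425.

3536/67425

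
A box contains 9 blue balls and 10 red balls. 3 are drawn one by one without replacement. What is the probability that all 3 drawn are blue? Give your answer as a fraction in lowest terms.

28/323

Multiply the conditional probabilities at each draw: 9/19 · 8/18 · 7/17 = 504/5814 = 28/323.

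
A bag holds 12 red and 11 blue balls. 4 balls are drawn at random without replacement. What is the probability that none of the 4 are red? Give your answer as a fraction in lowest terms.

There are C(23,4) = 8855 possible selections.
Selections with no red (all blue): C(11,4) = 330.
Probability = 330/8855 = 6/161.

6/161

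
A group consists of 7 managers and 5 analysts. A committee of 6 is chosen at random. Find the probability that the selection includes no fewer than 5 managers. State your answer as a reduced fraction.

4/33

Total selections: C(12,6) = 924.
Favorable selections (no fewer than 5 managers): C(7,5)·C(5,1) + C(7,6)·C(5,0) = 105 + 7 = 112.
Probability = 112/924 = 4/33.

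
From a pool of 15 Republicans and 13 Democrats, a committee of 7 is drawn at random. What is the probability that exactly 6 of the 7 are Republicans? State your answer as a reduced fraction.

Total number of selections: C(28,7) = 1184040.
Selections with exactly 6 Republicans: choose 6 of the 15 Republicans and 1 of the 13 Democrats, C(15,6)·C(13,1) = 5005·13 = 65065.
Probability = 65065/1184040 = 91/1656.

91/1656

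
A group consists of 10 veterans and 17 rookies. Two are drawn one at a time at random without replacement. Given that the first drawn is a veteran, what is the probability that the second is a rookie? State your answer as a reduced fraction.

17/26

After removing one veteran, 26 remain: 9 veterans and 17 rookies.
So the probability the next is a rookie is 17/26.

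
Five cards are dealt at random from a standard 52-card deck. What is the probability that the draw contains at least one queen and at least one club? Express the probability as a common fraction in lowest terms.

There are C(52,5) = 2598960 possible draws.
By inclusion-exclusion on the complements, draws missing all queens or all clubs: C(48,5) + C(39,5) − C(36,5) = 1712304 + 575757 − 376992 = 1911069.
So draws with at least one of each: 2598960 − 1911069 = 687891, probability 687891/2598960 = 229297/866320.

229297/866320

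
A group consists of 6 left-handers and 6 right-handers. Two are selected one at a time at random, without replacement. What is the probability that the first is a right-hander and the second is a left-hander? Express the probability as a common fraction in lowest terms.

3/11

Multiply the conditional probabilities at each draw: 6/12 · 6/11 = 36/132 = 3/11.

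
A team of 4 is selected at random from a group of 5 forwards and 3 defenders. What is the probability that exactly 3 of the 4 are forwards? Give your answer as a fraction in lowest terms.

3/7

There are C(8,4) = 70 ways to choose 4 from 8.
Selections with exactly 3 forwards: choose 3 of the 5 forwards and 1 of the 3 defenders, C(5,3)·C(3,1) = 10·3 = 30.
Probability = 30/70 = 3/7.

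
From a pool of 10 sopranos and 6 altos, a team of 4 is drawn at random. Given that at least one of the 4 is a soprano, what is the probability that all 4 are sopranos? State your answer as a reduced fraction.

42/361

Work in counts. Selections with at least one soprano: C(16,4) − C(6,4) = 1820 − 15 = 1805.
Of those, selections where all 4 are sopranos: C(10,4) = 210.
Conditional probability = 210/1805 = 42/361.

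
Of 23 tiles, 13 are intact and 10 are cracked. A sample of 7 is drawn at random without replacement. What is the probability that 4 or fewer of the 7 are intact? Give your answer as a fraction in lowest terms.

There are C(23,7) = 245157 ways to choose the 7.
Count the complement (more than 4 intact): C(13,5)·C(10,2) + C(13,6)·C(10,1) + C(13,7)·C(10,0) = 57915 + 17160 + 1716 = 76791.
Probability = 1 − 76791/245157 = 168366/245157 = 5102/7429.

5102/7429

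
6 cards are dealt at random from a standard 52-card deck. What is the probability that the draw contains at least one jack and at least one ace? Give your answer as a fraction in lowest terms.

There are C(52,6) = 20358520 possible draws.
By inclusion-exclusion on the complements, draws missing all jacks or all aces: C(48,6) + C(48,6) − C(44,6) = 12271512 + 12271512 − 7059052 = 17483972.
So draws with at least one of each: 20358520 − 17483972 = 2874548, probability 2874548/20358520 = 718637/5089630.

718637/5089630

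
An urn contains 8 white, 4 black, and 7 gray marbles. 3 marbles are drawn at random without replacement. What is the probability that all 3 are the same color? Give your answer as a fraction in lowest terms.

5/51

There are C(19,3) = 969 ways to draw 3 marbles.
All same color: C(8,3) + C(4,3) + C(7,3) = 56 + 4 + 35 = 95.
Probability = 95/969 = 5/51.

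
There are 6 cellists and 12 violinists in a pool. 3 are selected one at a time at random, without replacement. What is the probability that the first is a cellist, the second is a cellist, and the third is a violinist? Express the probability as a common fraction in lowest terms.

5/68

Multiply the conditional probabilities at each draw: 6/18 · 5/17 · 12/16 = 360/4896 = 5/68.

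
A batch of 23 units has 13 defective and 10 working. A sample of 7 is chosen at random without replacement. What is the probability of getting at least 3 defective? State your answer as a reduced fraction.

There are C(23,7) = 245157 ways to choose the 7.
Favorable selections (at least 3 defective): C(13,3)·C(10,4) + C(13,4)·C(10,3) + C(13,5)·C(10,2) + C(13,6)·C(10,1) + C(13,7)·C(10,0) = 60060 + 85800 + 57915 + 17160 + 1716 = 222651.
Probability = 222651/245157 = 6747/7429.

6747/7429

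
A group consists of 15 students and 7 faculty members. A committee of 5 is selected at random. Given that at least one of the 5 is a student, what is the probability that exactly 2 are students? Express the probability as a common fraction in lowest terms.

Work in counts. Selections with at least one student: C(22,5) − C(7,5) = 26334 − 21 = 26313.
Of those, selections where exactly 2 are students: C(15,2)·C(7,3) = 105·35 = 3675.
Conditional probability = 3675/26313 = 25/179.

25/179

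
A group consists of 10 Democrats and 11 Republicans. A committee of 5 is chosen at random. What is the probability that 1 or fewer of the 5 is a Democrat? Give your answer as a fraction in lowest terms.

22/119

There are C(21,5) = 20349 ways to choose the 5.
Favorable selections (1 or fewer Democrat): C(10,0)·C(11,5) + C(10,1)·C(11,4) = 462 + 3300 = 3762.
Probability = 3762/20349 = 22/119.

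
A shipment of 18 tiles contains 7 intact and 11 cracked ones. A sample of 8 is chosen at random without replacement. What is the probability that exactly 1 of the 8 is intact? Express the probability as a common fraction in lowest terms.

35/663

There are C(18,8) = 43758 ways to choose 8 from 18.
Selections with exactly 1 intact: choose 1 of the 7 intact and 7 of the 11 cracked, C(7,1)·C(11,7) = 7·330 = 2310.
Probability = 2310/43758 = 35/663.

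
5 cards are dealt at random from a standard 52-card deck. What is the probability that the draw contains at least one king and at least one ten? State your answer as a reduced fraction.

There are C(52,5) = 2598960 possible draws.
By inclusion-exclusion on the complements, draws missing all kings or all tens: C(48,5) + C(48,5) − C(44,5) = 1712304 + 1712304 − 1086008 = 2338600.
So draws with at least one of each: 2598960 − 2338600 = 260360, probability 260360/2598960 = 6509/64974.

6509/64974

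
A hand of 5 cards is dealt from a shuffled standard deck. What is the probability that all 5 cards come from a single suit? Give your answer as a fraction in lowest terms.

There are C(52,5) = 2598960 possible 5-card hands.
Hands of one suit: 4 suits × C(13,5) = 4·1287 = 5148.
Probability = 5148/2598960 = 33/16660.

33/16660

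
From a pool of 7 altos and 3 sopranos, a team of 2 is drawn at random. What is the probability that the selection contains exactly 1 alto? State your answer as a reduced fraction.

7/15

There are C(10,2) = 45 ways to choose 2 from 10.
Selections with exactly 1 alto: choose 1 of the 7 altos and 1 of the 3 sopranos, C(7,1)·C(3,1) = 7·3 = 21.
Probability = 21/45 = 7/15.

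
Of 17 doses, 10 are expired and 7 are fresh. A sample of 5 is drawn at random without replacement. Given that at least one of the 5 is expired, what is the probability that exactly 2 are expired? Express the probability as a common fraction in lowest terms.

225/881

Work in counts. Selections with at least one expired: C(17,5) − C(7,5) = 6188 − 21 = 6167.
Of those, selections where exactly 2 are expired: C(10,2)·C(7,3) = 45·35 = 1575.
Conditional probability = 1575/6167 = 225/881.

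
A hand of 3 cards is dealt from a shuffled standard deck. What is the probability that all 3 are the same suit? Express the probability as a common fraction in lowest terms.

There are C(52,3) = 22100 possible 3-card hands.
Hands of one suit: 4 suits × C(13,3) = 4·286 = 1144.
Probability = 1144/22100 = 22/425.

22/425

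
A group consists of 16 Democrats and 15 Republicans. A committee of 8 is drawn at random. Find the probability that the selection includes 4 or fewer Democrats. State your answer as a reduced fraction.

There are C(31,8) = 7888725 ways to choose the 8.
Count the complement (more than 4 Democrats): C(16,5)·C(15,3) + C(16,6)·C(15,2) + C(16,7)·C(15,1) + C(16,8)·C(15,0) = 1987440 + 840840 + 171600 + 12870 = 3012750.
Probability = 1 − 3012750/7888725 = 4875975/7888725 = 1667/2697.

1667/2697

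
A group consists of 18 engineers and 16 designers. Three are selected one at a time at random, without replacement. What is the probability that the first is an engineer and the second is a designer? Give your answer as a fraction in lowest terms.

Multiply the conditional probabilities at each draw: 18/34 · 16/33 = 288/1122 = 48/187.

48/187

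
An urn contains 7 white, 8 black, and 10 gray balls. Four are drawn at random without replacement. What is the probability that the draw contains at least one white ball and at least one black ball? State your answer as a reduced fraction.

There are C(25,4) = 12650 possible draws.
By inclusion-exclusion on the complements, draws missing all white or all black: C(18,4) + C(17,4) − C(10,4) = 3060 + 2380 − 210 = 5230.
So draws with at least one of each: 12650 − 5230 = 7420, probability 7420/12650 = 742/1265.

742/1265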